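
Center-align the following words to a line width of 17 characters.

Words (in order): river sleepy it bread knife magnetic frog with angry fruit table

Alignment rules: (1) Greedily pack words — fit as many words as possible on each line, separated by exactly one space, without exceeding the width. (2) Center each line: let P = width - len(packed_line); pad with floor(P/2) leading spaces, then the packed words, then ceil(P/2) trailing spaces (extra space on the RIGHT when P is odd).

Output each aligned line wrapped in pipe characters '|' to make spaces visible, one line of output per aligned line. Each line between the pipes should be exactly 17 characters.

Answer: | river sleepy it |
|   bread knife   |
|  magnetic frog  |
|with angry fruit |
|      table      |

Derivation:
Line 1: ['river', 'sleepy', 'it'] (min_width=15, slack=2)
Line 2: ['bread', 'knife'] (min_width=11, slack=6)
Line 3: ['magnetic', 'frog'] (min_width=13, slack=4)
Line 4: ['with', 'angry', 'fruit'] (min_width=16, slack=1)
Line 5: ['table'] (min_width=5, slack=12)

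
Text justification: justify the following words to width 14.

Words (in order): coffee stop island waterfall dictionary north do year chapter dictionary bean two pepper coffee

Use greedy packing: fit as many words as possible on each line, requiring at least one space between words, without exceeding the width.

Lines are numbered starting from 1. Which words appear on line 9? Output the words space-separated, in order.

Answer: pepper coffee

Derivation:
Line 1: ['coffee', 'stop'] (min_width=11, slack=3)
Line 2: ['island'] (min_width=6, slack=8)
Line 3: ['waterfall'] (min_width=9, slack=5)
Line 4: ['dictionary'] (min_width=10, slack=4)
Line 5: ['north', 'do', 'year'] (min_width=13, slack=1)
Line 6: ['chapter'] (min_width=7, slack=7)
Line 7: ['dictionary'] (min_width=10, slack=4)
Line 8: ['bean', 'two'] (min_width=8, slack=6)
Line 9: ['pepper', 'coffee'] (min_width=13, slack=1)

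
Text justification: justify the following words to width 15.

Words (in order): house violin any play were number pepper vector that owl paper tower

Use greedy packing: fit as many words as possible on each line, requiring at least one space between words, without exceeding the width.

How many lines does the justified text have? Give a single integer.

Line 1: ['house', 'violin'] (min_width=12, slack=3)
Line 2: ['any', 'play', 'were'] (min_width=13, slack=2)
Line 3: ['number', 'pepper'] (min_width=13, slack=2)
Line 4: ['vector', 'that', 'owl'] (min_width=15, slack=0)
Line 5: ['paper', 'tower'] (min_width=11, slack=4)
Total lines: 5

Answer: 5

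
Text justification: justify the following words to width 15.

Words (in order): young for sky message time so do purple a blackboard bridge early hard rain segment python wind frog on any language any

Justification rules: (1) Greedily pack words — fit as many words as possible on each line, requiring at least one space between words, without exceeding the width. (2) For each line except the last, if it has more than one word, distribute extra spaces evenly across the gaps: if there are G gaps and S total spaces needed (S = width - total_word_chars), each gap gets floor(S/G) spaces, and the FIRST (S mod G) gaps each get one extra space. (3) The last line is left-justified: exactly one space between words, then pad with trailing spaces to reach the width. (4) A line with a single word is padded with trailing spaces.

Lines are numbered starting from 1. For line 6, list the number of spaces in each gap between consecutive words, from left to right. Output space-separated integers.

Line 1: ['young', 'for', 'sky'] (min_width=13, slack=2)
Line 2: ['message', 'time', 'so'] (min_width=15, slack=0)
Line 3: ['do', 'purple', 'a'] (min_width=11, slack=4)
Line 4: ['blackboard'] (min_width=10, slack=5)
Line 5: ['bridge', 'early'] (min_width=12, slack=3)
Line 6: ['hard', 'rain'] (min_width=9, slack=6)
Line 7: ['segment', 'python'] (min_width=14, slack=1)
Line 8: ['wind', 'frog', 'on'] (min_width=12, slack=3)
Line 9: ['any', 'language'] (min_width=12, slack=3)
Line 10: ['any'] (min_width=3, slack=12)

Answer: 7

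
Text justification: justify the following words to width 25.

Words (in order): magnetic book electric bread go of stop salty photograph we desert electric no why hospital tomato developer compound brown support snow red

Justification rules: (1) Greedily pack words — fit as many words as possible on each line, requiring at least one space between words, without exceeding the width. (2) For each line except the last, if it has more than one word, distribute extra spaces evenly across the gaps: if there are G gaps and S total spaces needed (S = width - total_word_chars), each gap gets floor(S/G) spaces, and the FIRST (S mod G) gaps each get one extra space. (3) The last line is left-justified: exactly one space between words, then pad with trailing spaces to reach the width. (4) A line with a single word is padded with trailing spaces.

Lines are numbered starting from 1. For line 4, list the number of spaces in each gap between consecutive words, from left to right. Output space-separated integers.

Line 1: ['magnetic', 'book', 'electric'] (min_width=22, slack=3)
Line 2: ['bread', 'go', 'of', 'stop', 'salty'] (min_width=22, slack=3)
Line 3: ['photograph', 'we', 'desert'] (min_width=20, slack=5)
Line 4: ['electric', 'no', 'why', 'hospital'] (min_width=24, slack=1)
Line 5: ['tomato', 'developer', 'compound'] (min_width=25, slack=0)
Line 6: ['brown', 'support', 'snow', 'red'] (min_width=22, slack=3)

Answer: 2 1 1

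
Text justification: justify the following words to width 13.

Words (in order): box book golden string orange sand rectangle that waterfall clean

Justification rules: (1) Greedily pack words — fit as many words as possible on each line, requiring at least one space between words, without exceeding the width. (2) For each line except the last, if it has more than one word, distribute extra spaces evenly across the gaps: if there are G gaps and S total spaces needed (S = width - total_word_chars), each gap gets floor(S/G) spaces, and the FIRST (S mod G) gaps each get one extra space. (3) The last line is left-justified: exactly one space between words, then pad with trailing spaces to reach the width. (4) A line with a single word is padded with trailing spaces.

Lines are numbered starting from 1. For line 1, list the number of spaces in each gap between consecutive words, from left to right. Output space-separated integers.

Answer: 6

Derivation:
Line 1: ['box', 'book'] (min_width=8, slack=5)
Line 2: ['golden', 'string'] (min_width=13, slack=0)
Line 3: ['orange', 'sand'] (min_width=11, slack=2)
Line 4: ['rectangle'] (min_width=9, slack=4)
Line 5: ['that'] (min_width=4, slack=9)
Line 6: ['waterfall'] (min_width=9, slack=4)
Line 7: ['clean'] (min_width=5, slack=8)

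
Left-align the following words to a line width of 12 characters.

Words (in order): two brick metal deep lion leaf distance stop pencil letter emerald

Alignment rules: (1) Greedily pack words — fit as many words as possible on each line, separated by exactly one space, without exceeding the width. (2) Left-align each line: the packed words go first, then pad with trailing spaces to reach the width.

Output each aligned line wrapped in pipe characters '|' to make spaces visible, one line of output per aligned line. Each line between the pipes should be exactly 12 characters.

Answer: |two brick   |
|metal deep  |
|lion leaf   |
|distance    |
|stop pencil |
|letter      |
|emerald     |

Derivation:
Line 1: ['two', 'brick'] (min_width=9, slack=3)
Line 2: ['metal', 'deep'] (min_width=10, slack=2)
Line 3: ['lion', 'leaf'] (min_width=9, slack=3)
Line 4: ['distance'] (min_width=8, slack=4)
Line 5: ['stop', 'pencil'] (min_width=11, slack=1)
Line 6: ['letter'] (min_width=6, slack=6)
Line 7: ['emerald'] (min_width=7, slack=5)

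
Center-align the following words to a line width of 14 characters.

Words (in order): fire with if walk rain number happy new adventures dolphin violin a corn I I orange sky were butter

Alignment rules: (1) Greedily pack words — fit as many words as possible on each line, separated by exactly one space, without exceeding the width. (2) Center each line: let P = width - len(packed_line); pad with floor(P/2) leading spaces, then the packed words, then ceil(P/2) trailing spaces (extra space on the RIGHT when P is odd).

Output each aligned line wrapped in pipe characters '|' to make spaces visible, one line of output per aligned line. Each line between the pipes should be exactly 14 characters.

Line 1: ['fire', 'with', 'if'] (min_width=12, slack=2)
Line 2: ['walk', 'rain'] (min_width=9, slack=5)
Line 3: ['number', 'happy'] (min_width=12, slack=2)
Line 4: ['new', 'adventures'] (min_width=14, slack=0)
Line 5: ['dolphin', 'violin'] (min_width=14, slack=0)
Line 6: ['a', 'corn', 'I', 'I'] (min_width=10, slack=4)
Line 7: ['orange', 'sky'] (min_width=10, slack=4)
Line 8: ['were', 'butter'] (min_width=11, slack=3)

Answer: | fire with if |
|  walk rain   |
| number happy |
|new adventures|
|dolphin violin|
|  a corn I I  |
|  orange sky  |
| were butter  |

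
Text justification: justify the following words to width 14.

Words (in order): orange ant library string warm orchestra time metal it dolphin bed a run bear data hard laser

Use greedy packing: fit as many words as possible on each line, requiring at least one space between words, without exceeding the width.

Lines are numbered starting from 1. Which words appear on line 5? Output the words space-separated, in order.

Answer: dolphin bed a

Derivation:
Line 1: ['orange', 'ant'] (min_width=10, slack=4)
Line 2: ['library', 'string'] (min_width=14, slack=0)
Line 3: ['warm', 'orchestra'] (min_width=14, slack=0)
Line 4: ['time', 'metal', 'it'] (min_width=13, slack=1)
Line 5: ['dolphin', 'bed', 'a'] (min_width=13, slack=1)
Line 6: ['run', 'bear', 'data'] (min_width=13, slack=1)
Line 7: ['hard', 'laser'] (min_width=10, slack=4)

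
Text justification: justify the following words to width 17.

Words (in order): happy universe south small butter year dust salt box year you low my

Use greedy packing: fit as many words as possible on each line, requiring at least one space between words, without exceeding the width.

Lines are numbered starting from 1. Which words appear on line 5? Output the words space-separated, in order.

Line 1: ['happy', 'universe'] (min_width=14, slack=3)
Line 2: ['south', 'small'] (min_width=11, slack=6)
Line 3: ['butter', 'year', 'dust'] (min_width=16, slack=1)
Line 4: ['salt', 'box', 'year', 'you'] (min_width=17, slack=0)
Line 5: ['low', 'my'] (min_width=6, slack=11)

Answer: low my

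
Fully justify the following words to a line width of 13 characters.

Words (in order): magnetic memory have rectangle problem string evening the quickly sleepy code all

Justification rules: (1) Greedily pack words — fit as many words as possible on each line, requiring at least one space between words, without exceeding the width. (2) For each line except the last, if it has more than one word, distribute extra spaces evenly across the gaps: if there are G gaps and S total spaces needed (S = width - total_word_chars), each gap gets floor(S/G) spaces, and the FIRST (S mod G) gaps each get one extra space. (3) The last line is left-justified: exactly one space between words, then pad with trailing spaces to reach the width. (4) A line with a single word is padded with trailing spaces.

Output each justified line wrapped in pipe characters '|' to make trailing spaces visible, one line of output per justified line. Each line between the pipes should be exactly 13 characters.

Answer: |magnetic     |
|memory   have|
|rectangle    |
|problem      |
|string       |
|evening   the|
|quickly      |
|sleepy   code|
|all          |

Derivation:
Line 1: ['magnetic'] (min_width=8, slack=5)
Line 2: ['memory', 'have'] (min_width=11, slack=2)
Line 3: ['rectangle'] (min_width=9, slack=4)
Line 4: ['problem'] (min_width=7, slack=6)
Line 5: ['string'] (min_width=6, slack=7)
Line 6: ['evening', 'the'] (min_width=11, slack=2)
Line 7: ['quickly'] (min_width=7, slack=6)
Line 8: ['sleepy', 'code'] (min_width=11, slack=2)
Line 9: ['all'] (min_width=3, slack=10)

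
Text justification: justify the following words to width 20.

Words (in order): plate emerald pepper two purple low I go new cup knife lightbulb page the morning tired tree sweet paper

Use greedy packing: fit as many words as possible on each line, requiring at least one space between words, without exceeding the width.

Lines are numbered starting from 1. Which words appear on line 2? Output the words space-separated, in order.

Answer: two purple low I go

Derivation:
Line 1: ['plate', 'emerald', 'pepper'] (min_width=20, slack=0)
Line 2: ['two', 'purple', 'low', 'I', 'go'] (min_width=19, slack=1)
Line 3: ['new', 'cup', 'knife'] (min_width=13, slack=7)
Line 4: ['lightbulb', 'page', 'the'] (min_width=18, slack=2)
Line 5: ['morning', 'tired', 'tree'] (min_width=18, slack=2)
Line 6: ['sweet', 'paper'] (min_width=11, slack=9)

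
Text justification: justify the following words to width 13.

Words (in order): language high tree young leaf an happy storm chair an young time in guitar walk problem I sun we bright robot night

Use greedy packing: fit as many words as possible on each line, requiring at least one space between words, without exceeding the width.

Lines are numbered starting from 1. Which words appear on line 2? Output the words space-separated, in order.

Line 1: ['language', 'high'] (min_width=13, slack=0)
Line 2: ['tree', 'young'] (min_width=10, slack=3)
Line 3: ['leaf', 'an', 'happy'] (min_width=13, slack=0)
Line 4: ['storm', 'chair'] (min_width=11, slack=2)
Line 5: ['an', 'young', 'time'] (min_width=13, slack=0)
Line 6: ['in', 'guitar'] (min_width=9, slack=4)
Line 7: ['walk', 'problem'] (min_width=12, slack=1)
Line 8: ['I', 'sun', 'we'] (min_width=8, slack=5)
Line 9: ['bright', 'robot'] (min_width=12, slack=1)
Line 10: ['night'] (min_width=5, slack=8)

Answer: tree young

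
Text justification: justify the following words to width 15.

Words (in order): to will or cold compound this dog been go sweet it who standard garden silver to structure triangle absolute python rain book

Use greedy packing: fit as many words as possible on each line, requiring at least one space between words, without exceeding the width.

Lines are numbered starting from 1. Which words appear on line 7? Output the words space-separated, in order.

Answer: structure

Derivation:
Line 1: ['to', 'will', 'or', 'cold'] (min_width=15, slack=0)
Line 2: ['compound', 'this'] (min_width=13, slack=2)
Line 3: ['dog', 'been', 'go'] (min_width=11, slack=4)
Line 4: ['sweet', 'it', 'who'] (min_width=12, slack=3)
Line 5: ['standard', 'garden'] (min_width=15, slack=0)
Line 6: ['silver', 'to'] (min_width=9, slack=6)
Line 7: ['structure'] (min_width=9, slack=6)
Line 8: ['triangle'] (min_width=8, slack=7)
Line 9: ['absolute', 'python'] (min_width=15, slack=0)
Line 10: ['rain', 'book'] (min_width=9, slack=6)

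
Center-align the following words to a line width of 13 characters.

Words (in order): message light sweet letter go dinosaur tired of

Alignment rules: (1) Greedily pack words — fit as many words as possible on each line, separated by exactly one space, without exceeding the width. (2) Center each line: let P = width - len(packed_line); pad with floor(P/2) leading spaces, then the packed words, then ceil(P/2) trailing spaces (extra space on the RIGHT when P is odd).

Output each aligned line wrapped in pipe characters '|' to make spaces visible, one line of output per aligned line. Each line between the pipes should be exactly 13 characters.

Answer: |message light|
|sweet letter |
| go dinosaur |
|  tired of   |

Derivation:
Line 1: ['message', 'light'] (min_width=13, slack=0)
Line 2: ['sweet', 'letter'] (min_width=12, slack=1)
Line 3: ['go', 'dinosaur'] (min_width=11, slack=2)
Line 4: ['tired', 'of'] (min_width=8, slack=5)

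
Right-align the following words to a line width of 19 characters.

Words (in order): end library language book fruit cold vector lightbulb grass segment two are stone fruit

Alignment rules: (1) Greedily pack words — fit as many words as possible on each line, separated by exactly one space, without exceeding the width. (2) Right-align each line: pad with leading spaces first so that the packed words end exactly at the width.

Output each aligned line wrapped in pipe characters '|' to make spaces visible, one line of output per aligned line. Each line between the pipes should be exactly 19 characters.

Line 1: ['end', 'library'] (min_width=11, slack=8)
Line 2: ['language', 'book', 'fruit'] (min_width=19, slack=0)
Line 3: ['cold', 'vector'] (min_width=11, slack=8)
Line 4: ['lightbulb', 'grass'] (min_width=15, slack=4)
Line 5: ['segment', 'two', 'are'] (min_width=15, slack=4)
Line 6: ['stone', 'fruit'] (min_width=11, slack=8)

Answer: |        end library|
|language book fruit|
|        cold vector|
|    lightbulb grass|
|    segment two are|
|        stone fruit|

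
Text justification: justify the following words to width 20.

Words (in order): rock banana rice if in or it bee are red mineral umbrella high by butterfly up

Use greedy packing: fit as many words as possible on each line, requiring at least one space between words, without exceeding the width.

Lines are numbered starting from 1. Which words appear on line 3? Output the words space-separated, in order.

Answer: mineral umbrella

Derivation:
Line 1: ['rock', 'banana', 'rice', 'if'] (min_width=19, slack=1)
Line 2: ['in', 'or', 'it', 'bee', 'are', 'red'] (min_width=20, slack=0)
Line 3: ['mineral', 'umbrella'] (min_width=16, slack=4)
Line 4: ['high', 'by', 'butterfly', 'up'] (min_width=20, slack=0)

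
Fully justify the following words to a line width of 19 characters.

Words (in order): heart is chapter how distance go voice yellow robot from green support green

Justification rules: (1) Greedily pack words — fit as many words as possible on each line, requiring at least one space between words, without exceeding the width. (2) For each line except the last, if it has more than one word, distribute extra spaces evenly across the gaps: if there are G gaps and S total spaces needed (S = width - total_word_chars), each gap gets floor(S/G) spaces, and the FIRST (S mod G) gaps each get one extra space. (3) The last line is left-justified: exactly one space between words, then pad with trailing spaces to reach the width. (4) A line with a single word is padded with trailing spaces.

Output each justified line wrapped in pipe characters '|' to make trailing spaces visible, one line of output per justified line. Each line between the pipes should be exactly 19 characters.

Answer: |heart   is  chapter|
|how   distance   go|
|voice  yellow robot|
|from  green support|
|green              |

Derivation:
Line 1: ['heart', 'is', 'chapter'] (min_width=16, slack=3)
Line 2: ['how', 'distance', 'go'] (min_width=15, slack=4)
Line 3: ['voice', 'yellow', 'robot'] (min_width=18, slack=1)
Line 4: ['from', 'green', 'support'] (min_width=18, slack=1)
Line 5: ['green'] (min_width=5, slack=14)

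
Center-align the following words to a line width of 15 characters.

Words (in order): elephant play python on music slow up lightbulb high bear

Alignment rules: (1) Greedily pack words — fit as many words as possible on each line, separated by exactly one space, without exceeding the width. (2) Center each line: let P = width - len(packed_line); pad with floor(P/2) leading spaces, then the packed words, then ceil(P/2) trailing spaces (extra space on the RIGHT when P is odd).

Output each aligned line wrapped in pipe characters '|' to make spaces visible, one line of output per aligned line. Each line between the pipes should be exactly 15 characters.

Line 1: ['elephant', 'play'] (min_width=13, slack=2)
Line 2: ['python', 'on', 'music'] (min_width=15, slack=0)
Line 3: ['slow', 'up'] (min_width=7, slack=8)
Line 4: ['lightbulb', 'high'] (min_width=14, slack=1)
Line 5: ['bear'] (min_width=4, slack=11)

Answer: | elephant play |
|python on music|
|    slow up    |
|lightbulb high |
|     bear      |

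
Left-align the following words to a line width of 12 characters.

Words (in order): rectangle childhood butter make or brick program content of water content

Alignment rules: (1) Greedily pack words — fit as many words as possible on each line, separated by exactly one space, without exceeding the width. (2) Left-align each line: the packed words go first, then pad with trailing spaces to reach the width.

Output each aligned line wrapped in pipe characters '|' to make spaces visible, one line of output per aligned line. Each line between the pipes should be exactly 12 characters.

Line 1: ['rectangle'] (min_width=9, slack=3)
Line 2: ['childhood'] (min_width=9, slack=3)
Line 3: ['butter', 'make'] (min_width=11, slack=1)
Line 4: ['or', 'brick'] (min_width=8, slack=4)
Line 5: ['program'] (min_width=7, slack=5)
Line 6: ['content', 'of'] (min_width=10, slack=2)
Line 7: ['water'] (min_width=5, slack=7)
Line 8: ['content'] (min_width=7, slack=5)

Answer: |rectangle   |
|childhood   |
|butter make |
|or brick    |
|program     |
|content of  |
|water       |
|content     |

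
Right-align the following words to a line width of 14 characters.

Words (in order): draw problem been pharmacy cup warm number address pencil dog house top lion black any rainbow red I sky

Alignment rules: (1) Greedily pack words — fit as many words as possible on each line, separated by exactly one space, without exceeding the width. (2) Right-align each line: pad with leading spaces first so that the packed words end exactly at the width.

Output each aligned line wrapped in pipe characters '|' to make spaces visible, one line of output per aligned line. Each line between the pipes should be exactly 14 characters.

Line 1: ['draw', 'problem'] (min_width=12, slack=2)
Line 2: ['been', 'pharmacy'] (min_width=13, slack=1)
Line 3: ['cup', 'warm'] (min_width=8, slack=6)
Line 4: ['number', 'address'] (min_width=14, slack=0)
Line 5: ['pencil', 'dog'] (min_width=10, slack=4)
Line 6: ['house', 'top', 'lion'] (min_width=14, slack=0)
Line 7: ['black', 'any'] (min_width=9, slack=5)
Line 8: ['rainbow', 'red', 'I'] (min_width=13, slack=1)
Line 9: ['sky'] (min_width=3, slack=11)

Answer: |  draw problem|
| been pharmacy|
|      cup warm|
|number address|
|    pencil dog|
|house top lion|
|     black any|
| rainbow red I|
|           sky|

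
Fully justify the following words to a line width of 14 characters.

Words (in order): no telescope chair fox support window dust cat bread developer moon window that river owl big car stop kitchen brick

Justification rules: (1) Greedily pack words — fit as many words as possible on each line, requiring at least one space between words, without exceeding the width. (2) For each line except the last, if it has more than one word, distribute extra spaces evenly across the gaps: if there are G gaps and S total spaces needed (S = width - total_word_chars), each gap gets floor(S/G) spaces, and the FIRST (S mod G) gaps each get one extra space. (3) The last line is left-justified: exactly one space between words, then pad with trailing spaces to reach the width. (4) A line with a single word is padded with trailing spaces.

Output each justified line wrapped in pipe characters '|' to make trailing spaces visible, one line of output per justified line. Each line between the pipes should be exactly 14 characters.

Line 1: ['no', 'telescope'] (min_width=12, slack=2)
Line 2: ['chair', 'fox'] (min_width=9, slack=5)
Line 3: ['support', 'window'] (min_width=14, slack=0)
Line 4: ['dust', 'cat', 'bread'] (min_width=14, slack=0)
Line 5: ['developer', 'moon'] (min_width=14, slack=0)
Line 6: ['window', 'that'] (min_width=11, slack=3)
Line 7: ['river', 'owl', 'big'] (min_width=13, slack=1)
Line 8: ['car', 'stop'] (min_width=8, slack=6)
Line 9: ['kitchen', 'brick'] (min_width=13, slack=1)

Answer: |no   telescope|
|chair      fox|
|support window|
|dust cat bread|
|developer moon|
|window    that|
|river  owl big|
|car       stop|
|kitchen brick |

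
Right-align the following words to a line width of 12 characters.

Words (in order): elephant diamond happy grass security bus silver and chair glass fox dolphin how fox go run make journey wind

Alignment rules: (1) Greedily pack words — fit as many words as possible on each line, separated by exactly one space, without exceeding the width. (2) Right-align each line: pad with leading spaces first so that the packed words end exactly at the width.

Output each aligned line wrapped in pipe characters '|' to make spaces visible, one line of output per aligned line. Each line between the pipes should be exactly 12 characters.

Answer: |    elephant|
|     diamond|
| happy grass|
|security bus|
|  silver and|
| chair glass|
| fox dolphin|
|  how fox go|
|    run make|
|journey wind|

Derivation:
Line 1: ['elephant'] (min_width=8, slack=4)
Line 2: ['diamond'] (min_width=7, slack=5)
Line 3: ['happy', 'grass'] (min_width=11, slack=1)
Line 4: ['security', 'bus'] (min_width=12, slack=0)
Line 5: ['silver', 'and'] (min_width=10, slack=2)
Line 6: ['chair', 'glass'] (min_width=11, slack=1)
Line 7: ['fox', 'dolphin'] (min_width=11, slack=1)
Line 8: ['how', 'fox', 'go'] (min_width=10, slack=2)
Line 9: ['run', 'make'] (min_width=8, slack=4)
Line 10: ['journey', 'wind'] (min_width=12, slack=0)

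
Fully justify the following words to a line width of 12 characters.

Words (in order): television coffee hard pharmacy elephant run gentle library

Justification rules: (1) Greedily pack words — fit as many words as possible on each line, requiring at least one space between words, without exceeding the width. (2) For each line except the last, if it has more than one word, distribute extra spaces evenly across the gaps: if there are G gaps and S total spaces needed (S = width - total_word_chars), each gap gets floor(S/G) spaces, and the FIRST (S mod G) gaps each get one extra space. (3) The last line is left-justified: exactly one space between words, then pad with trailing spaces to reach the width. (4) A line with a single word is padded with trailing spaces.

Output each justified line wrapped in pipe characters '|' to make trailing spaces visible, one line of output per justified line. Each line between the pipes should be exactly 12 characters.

Answer: |television  |
|coffee  hard|
|pharmacy    |
|elephant run|
|gentle      |
|library     |

Derivation:
Line 1: ['television'] (min_width=10, slack=2)
Line 2: ['coffee', 'hard'] (min_width=11, slack=1)
Line 3: ['pharmacy'] (min_width=8, slack=4)
Line 4: ['elephant', 'run'] (min_width=12, slack=0)
Line 5: ['gentle'] (min_width=6, slack=6)
Line 6: ['library'] (min_width=7, slack=5)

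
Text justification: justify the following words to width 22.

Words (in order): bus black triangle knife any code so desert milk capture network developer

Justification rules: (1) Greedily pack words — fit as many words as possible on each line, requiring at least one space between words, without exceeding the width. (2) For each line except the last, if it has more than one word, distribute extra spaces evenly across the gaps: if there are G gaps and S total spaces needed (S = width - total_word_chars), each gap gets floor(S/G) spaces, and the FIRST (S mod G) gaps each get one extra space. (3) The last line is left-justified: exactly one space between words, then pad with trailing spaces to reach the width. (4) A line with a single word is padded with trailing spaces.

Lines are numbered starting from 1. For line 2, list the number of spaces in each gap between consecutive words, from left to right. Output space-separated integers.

Answer: 3 3 2

Derivation:
Line 1: ['bus', 'black', 'triangle'] (min_width=18, slack=4)
Line 2: ['knife', 'any', 'code', 'so'] (min_width=17, slack=5)
Line 3: ['desert', 'milk', 'capture'] (min_width=19, slack=3)
Line 4: ['network', 'developer'] (min_width=17, slack=5)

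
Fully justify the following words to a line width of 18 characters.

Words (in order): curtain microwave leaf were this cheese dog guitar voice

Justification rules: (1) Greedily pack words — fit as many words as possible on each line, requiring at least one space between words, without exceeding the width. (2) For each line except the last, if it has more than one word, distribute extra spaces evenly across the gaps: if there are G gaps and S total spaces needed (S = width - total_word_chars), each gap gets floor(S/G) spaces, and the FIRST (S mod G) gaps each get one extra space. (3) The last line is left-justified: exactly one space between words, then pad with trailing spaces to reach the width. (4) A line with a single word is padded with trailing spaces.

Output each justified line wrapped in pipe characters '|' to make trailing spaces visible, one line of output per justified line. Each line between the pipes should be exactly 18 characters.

Line 1: ['curtain', 'microwave'] (min_width=17, slack=1)
Line 2: ['leaf', 'were', 'this'] (min_width=14, slack=4)
Line 3: ['cheese', 'dog', 'guitar'] (min_width=17, slack=1)
Line 4: ['voice'] (min_width=5, slack=13)

Answer: |curtain  microwave|
|leaf   were   this|
|cheese  dog guitar|
|voice             |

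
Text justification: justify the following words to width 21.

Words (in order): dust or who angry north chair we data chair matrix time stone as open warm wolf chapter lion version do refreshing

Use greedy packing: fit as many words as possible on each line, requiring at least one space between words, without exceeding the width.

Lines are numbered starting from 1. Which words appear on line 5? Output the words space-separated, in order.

Line 1: ['dust', 'or', 'who', 'angry'] (min_width=17, slack=4)
Line 2: ['north', 'chair', 'we', 'data'] (min_width=19, slack=2)
Line 3: ['chair', 'matrix', 'time'] (min_width=17, slack=4)
Line 4: ['stone', 'as', 'open', 'warm'] (min_width=18, slack=3)
Line 5: ['wolf', 'chapter', 'lion'] (min_width=17, slack=4)
Line 6: ['version', 'do', 'refreshing'] (min_width=21, slack=0)

Answer: wolf chapter lion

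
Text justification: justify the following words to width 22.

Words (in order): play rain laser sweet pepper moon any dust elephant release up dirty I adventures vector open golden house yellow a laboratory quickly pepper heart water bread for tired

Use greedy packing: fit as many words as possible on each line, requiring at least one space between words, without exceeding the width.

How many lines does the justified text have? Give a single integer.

Line 1: ['play', 'rain', 'laser', 'sweet'] (min_width=21, slack=1)
Line 2: ['pepper', 'moon', 'any', 'dust'] (min_width=20, slack=2)
Line 3: ['elephant', 'release', 'up'] (min_width=19, slack=3)
Line 4: ['dirty', 'I', 'adventures'] (min_width=18, slack=4)
Line 5: ['vector', 'open', 'golden'] (min_width=18, slack=4)
Line 6: ['house', 'yellow', 'a'] (min_width=14, slack=8)
Line 7: ['laboratory', 'quickly'] (min_width=18, slack=4)
Line 8: ['pepper', 'heart', 'water'] (min_width=18, slack=4)
Line 9: ['bread', 'for', 'tired'] (min_width=15, slack=7)
Total lines: 9

Answer: 9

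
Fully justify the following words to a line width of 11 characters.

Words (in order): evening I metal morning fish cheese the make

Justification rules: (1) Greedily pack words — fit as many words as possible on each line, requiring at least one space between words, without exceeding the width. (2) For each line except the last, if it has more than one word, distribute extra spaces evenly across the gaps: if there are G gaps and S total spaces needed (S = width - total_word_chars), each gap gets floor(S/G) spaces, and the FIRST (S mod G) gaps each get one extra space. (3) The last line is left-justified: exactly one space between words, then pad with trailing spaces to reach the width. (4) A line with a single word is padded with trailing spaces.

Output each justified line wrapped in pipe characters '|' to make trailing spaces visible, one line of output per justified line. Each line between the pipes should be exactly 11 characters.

Line 1: ['evening', 'I'] (min_width=9, slack=2)
Line 2: ['metal'] (min_width=5, slack=6)
Line 3: ['morning'] (min_width=7, slack=4)
Line 4: ['fish', 'cheese'] (min_width=11, slack=0)
Line 5: ['the', 'make'] (min_width=8, slack=3)

Answer: |evening   I|
|metal      |
|morning    |
|fish cheese|
|the make   |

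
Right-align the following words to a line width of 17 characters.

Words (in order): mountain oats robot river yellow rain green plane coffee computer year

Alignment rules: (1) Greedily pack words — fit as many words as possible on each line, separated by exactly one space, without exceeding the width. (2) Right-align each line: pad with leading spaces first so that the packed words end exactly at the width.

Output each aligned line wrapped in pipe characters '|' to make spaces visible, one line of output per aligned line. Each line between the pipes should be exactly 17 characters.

Line 1: ['mountain', 'oats'] (min_width=13, slack=4)
Line 2: ['robot', 'river'] (min_width=11, slack=6)
Line 3: ['yellow', 'rain', 'green'] (min_width=17, slack=0)
Line 4: ['plane', 'coffee'] (min_width=12, slack=5)
Line 5: ['computer', 'year'] (min_width=13, slack=4)

Answer: |    mountain oats|
|      robot river|
|yellow rain green|
|     plane coffee|
|    computer year|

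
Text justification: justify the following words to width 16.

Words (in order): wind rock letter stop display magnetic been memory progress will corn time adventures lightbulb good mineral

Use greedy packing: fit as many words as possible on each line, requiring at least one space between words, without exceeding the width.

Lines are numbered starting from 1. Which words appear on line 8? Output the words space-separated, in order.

Answer: mineral

Derivation:
Line 1: ['wind', 'rock', 'letter'] (min_width=16, slack=0)
Line 2: ['stop', 'display'] (min_width=12, slack=4)
Line 3: ['magnetic', 'been'] (min_width=13, slack=3)
Line 4: ['memory', 'progress'] (min_width=15, slack=1)
Line 5: ['will', 'corn', 'time'] (min_width=14, slack=2)
Line 6: ['adventures'] (min_width=10, slack=6)
Line 7: ['lightbulb', 'good'] (min_width=14, slack=2)
Line 8: ['mineral'] (min_width=7, slack=9)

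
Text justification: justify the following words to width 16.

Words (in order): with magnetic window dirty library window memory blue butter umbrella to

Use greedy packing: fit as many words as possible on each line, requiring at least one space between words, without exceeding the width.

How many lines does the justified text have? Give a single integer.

Line 1: ['with', 'magnetic'] (min_width=13, slack=3)
Line 2: ['window', 'dirty'] (min_width=12, slack=4)
Line 3: ['library', 'window'] (min_width=14, slack=2)
Line 4: ['memory', 'blue'] (min_width=11, slack=5)
Line 5: ['butter', 'umbrella'] (min_width=15, slack=1)
Line 6: ['to'] (min_width=2, slack=14)
Total lines: 6

Answer: 6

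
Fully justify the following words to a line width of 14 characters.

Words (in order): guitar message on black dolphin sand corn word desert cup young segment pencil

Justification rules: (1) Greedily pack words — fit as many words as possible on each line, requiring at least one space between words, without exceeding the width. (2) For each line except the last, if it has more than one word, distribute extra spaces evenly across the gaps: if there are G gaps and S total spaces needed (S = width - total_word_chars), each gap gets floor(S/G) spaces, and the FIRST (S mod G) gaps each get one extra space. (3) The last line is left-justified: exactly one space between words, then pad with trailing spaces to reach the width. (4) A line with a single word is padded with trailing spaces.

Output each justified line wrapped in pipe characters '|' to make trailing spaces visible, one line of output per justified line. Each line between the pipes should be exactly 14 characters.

Answer: |guitar message|
|on       black|
|dolphin   sand|
|corn      word|
|desert     cup|
|young  segment|
|pencil        |

Derivation:
Line 1: ['guitar', 'message'] (min_width=14, slack=0)
Line 2: ['on', 'black'] (min_width=8, slack=6)
Line 3: ['dolphin', 'sand'] (min_width=12, slack=2)
Line 4: ['corn', 'word'] (min_width=9, slack=5)
Line 5: ['desert', 'cup'] (min_width=10, slack=4)
Line 6: ['young', 'segment'] (min_width=13, slack=1)
Line 7: ['pencil'] (min_width=6, slack=8)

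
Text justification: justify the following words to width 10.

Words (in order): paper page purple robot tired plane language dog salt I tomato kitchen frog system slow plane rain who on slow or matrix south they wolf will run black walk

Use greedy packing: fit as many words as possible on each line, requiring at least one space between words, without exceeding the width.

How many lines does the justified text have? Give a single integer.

Line 1: ['paper', 'page'] (min_width=10, slack=0)
Line 2: ['purple'] (min_width=6, slack=4)
Line 3: ['robot'] (min_width=5, slack=5)
Line 4: ['tired'] (min_width=5, slack=5)
Line 5: ['plane'] (min_width=5, slack=5)
Line 6: ['language'] (min_width=8, slack=2)
Line 7: ['dog', 'salt', 'I'] (min_width=10, slack=0)
Line 8: ['tomato'] (min_width=6, slack=4)
Line 9: ['kitchen'] (min_width=7, slack=3)
Line 10: ['frog'] (min_width=4, slack=6)
Line 11: ['system'] (min_width=6, slack=4)
Line 12: ['slow', 'plane'] (min_width=10, slack=0)
Line 13: ['rain', 'who'] (min_width=8, slack=2)
Line 14: ['on', 'slow', 'or'] (min_width=10, slack=0)
Line 15: ['matrix'] (min_width=6, slack=4)
Line 16: ['south', 'they'] (min_width=10, slack=0)
Line 17: ['wolf', 'will'] (min_width=9, slack=1)
Line 18: ['run', 'black'] (min_width=9, slack=1)
Line 19: ['walk'] (min_width=4, slack=6)
Total lines: 19

Answer: 19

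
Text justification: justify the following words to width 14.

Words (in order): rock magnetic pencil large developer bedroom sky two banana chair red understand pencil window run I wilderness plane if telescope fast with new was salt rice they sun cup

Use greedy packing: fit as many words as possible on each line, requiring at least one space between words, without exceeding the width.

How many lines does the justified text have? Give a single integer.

Line 1: ['rock', 'magnetic'] (min_width=13, slack=1)
Line 2: ['pencil', 'large'] (min_width=12, slack=2)
Line 3: ['developer'] (min_width=9, slack=5)
Line 4: ['bedroom', 'sky'] (min_width=11, slack=3)
Line 5: ['two', 'banana'] (min_width=10, slack=4)
Line 6: ['chair', 'red'] (min_width=9, slack=5)
Line 7: ['understand'] (min_width=10, slack=4)
Line 8: ['pencil', 'window'] (min_width=13, slack=1)
Line 9: ['run', 'I'] (min_width=5, slack=9)
Line 10: ['wilderness'] (min_width=10, slack=4)
Line 11: ['plane', 'if'] (min_width=8, slack=6)
Line 12: ['telescope', 'fast'] (min_width=14, slack=0)
Line 13: ['with', 'new', 'was'] (min_width=12, slack=2)
Line 14: ['salt', 'rice', 'they'] (min_width=14, slack=0)
Line 15: ['sun', 'cup'] (min_width=7, slack=7)
Total lines: 15

Answer: 15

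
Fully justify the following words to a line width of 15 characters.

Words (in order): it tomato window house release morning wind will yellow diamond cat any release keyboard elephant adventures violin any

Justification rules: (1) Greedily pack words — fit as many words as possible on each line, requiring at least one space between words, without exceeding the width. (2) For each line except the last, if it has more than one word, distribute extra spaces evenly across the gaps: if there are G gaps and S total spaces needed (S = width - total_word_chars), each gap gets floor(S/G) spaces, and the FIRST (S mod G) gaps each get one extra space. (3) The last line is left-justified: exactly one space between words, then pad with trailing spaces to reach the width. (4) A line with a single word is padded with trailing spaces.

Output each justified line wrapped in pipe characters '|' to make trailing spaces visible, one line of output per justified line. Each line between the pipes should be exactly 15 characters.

Line 1: ['it', 'tomato'] (min_width=9, slack=6)
Line 2: ['window', 'house'] (min_width=12, slack=3)
Line 3: ['release', 'morning'] (min_width=15, slack=0)
Line 4: ['wind', 'will'] (min_width=9, slack=6)
Line 5: ['yellow', 'diamond'] (min_width=14, slack=1)
Line 6: ['cat', 'any', 'release'] (min_width=15, slack=0)
Line 7: ['keyboard'] (min_width=8, slack=7)
Line 8: ['elephant'] (min_width=8, slack=7)
Line 9: ['adventures'] (min_width=10, slack=5)
Line 10: ['violin', 'any'] (min_width=10, slack=5)

Answer: |it       tomato|
|window    house|
|release morning|
|wind       will|
|yellow  diamond|
|cat any release|
|keyboard       |
|elephant       |
|adventures     |
|violin any     |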